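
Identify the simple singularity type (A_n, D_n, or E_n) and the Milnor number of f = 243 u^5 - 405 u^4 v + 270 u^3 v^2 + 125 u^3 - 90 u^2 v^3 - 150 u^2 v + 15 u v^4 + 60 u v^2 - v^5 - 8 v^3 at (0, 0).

Type E_{8}, Milnor number mu = 8.

The Hessian of f at 0 is [[0, 0], [0, 0]] with rank 0, so corank 2. A Groebner basis of the Jacobian ideal J(f) in C{u,v} is {v^5, u*v^3 - 23*v^4/60, u^2 - 4*u*v/5 + 4*v^2/25}; counting standard monomials gives mu = 8. Corank 2; j^3 = (5*u - 2*v)^3 is a perfect cube, so E-series; the 5-jet and mu = 8 give E_8.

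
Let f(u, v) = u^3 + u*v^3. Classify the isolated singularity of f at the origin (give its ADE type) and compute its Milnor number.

The Hessian of f at 0 has rank 0. Corank 2; j^3 = u^3 is a perfect cube, so E-series; the 4-jet and mu = 7 give E_7.

Type E_{7}, Milnor number mu = 7.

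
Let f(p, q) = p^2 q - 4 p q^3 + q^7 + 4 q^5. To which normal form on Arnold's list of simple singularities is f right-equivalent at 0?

D_{8}

The Hessian of f at 0 is [[0, 0], [0, 0]] with rank 0, so corank 2. A Groebner basis of the Jacobian ideal J(f) in C{p,q} is {p^2*q^2 + 4*p^2/7 - 8*p*q^2/7, p^3 + 8*p^2/7 - 16*p*q^2/7, -p*q/2 + q^3}; counting standard monomials gives mu = 8. Corank 2; j^3 = p^2*q has shape L^2 M (L != M), so D-series; mu = 8 gives D_8.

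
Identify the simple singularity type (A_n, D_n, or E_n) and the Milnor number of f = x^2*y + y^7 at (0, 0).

Type D8, Milnor number mu = 8.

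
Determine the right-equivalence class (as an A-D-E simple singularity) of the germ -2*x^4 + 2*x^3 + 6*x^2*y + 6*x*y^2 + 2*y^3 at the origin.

E6

The Hessian of f at 0 is [[0, 0], [0, 0]] with rank 0, so corank 2. A Groebner basis of the Jacobian ideal J(f) in C{x,y} is {y^4, x*y^2 + 2*y^3/3, x^2 + 2*x*y + y^2}; counting standard monomials gives mu = 6. Corank 2; j^3 = 2*(x + y)^3 is a perfect cube, so E-series; the 4-jet and mu = 6 give E_6.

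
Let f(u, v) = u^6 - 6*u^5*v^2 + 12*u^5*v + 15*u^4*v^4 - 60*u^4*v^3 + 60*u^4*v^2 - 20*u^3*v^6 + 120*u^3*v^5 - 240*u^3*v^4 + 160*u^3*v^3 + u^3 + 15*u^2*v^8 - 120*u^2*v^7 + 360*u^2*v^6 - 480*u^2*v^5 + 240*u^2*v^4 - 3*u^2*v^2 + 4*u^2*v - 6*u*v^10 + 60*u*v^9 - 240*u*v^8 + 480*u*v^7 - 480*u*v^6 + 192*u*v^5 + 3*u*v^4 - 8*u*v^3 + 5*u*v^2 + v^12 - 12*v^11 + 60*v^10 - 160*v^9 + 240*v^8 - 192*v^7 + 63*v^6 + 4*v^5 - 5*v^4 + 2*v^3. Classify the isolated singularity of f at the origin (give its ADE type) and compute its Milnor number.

The Hessian of f at 0 is [[0, 0], [0, 0]] with rank 0, so corank 2. A Groebner basis of the Jacobian ideal J(f) in C{u,v} is {-u^2 - 3*u*v + v^4 + v^3 - 2*v^2, u^3 - 3*u^2 - 17*u*v/2 + 7*v^3/2 - 11*v^2/2, u^2*v + 2*u^2 + 35*u*v/6 - 17*v^3/6 + 23*v^2/6, -u^2 + u*v^2 - 3*u*v + 2*v^3 - 2*v^2}; counting standard monomials gives mu = 7. Corank 2; j^3 = (u + v)^2*(u + 2*v) has shape L^2 M (L != M), so D-series; mu = 7 gives D_7.

Type D7, Milnor number mu = 7.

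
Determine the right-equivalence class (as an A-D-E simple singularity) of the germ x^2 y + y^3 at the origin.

The Hessian of f at 0 has rank 0. Corank 2; j^3 = y*(x^2 + y^2) splits into three distinct lines over C (the quadratic factor has nonzero discriminant), so D_4.

D_{4}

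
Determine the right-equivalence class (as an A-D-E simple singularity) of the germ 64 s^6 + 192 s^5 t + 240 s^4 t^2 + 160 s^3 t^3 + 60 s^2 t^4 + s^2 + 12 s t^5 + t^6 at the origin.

The Hessian of f at 0 is [[2, 0], [0, 0]] with rank 1, so corank 1. A Groebner basis of the Jacobian ideal J(f) in C{s,t} is {t^5, s}; counting standard monomials gives mu = 5. Corank 1: A-series; mu = 5 gives A_5.

A_{5}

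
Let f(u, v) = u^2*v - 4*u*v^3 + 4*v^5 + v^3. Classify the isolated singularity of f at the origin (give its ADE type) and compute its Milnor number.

Type D_{4}, Milnor number mu = 4.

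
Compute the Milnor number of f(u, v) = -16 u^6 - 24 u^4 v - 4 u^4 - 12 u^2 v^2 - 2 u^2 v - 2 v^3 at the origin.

4

The Hessian of f at 0 has rank 0. Corank 2; j^3 = -2*v*(u^2 + v^2) splits into three distinct lines over C (the quadratic factor has nonzero discriminant), so D_4.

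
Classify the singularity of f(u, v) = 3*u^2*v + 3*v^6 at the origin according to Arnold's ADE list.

The Hessian of f at 0 has rank 0. Corank 2; j^3 = 3*u^2*v has shape L^2 M (L != M), so D-series; mu = 7 gives D_7.

D7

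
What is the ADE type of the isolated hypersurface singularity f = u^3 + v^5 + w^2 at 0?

The Hessian of f at 0 is [[0, 0, 0], [0, 0, 0], [0, 0, 2]] with rank 1, so corank 2. A Groebner basis of the Jacobian ideal J(f) in C{u,v,w} is {v^4, u^2, w}; counting standard monomials gives mu = 8. Corank 2; j^3 = u^3 is a perfect cube, so E-series; the 5-jet and mu = 8 give E_8.

E8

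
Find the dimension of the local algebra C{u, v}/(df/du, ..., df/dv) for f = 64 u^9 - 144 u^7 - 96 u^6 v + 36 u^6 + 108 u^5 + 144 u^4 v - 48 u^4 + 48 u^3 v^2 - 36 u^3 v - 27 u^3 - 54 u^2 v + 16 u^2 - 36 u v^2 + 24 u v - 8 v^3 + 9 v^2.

The Hessian of f at 0 has rank 1. Corank 1: A-series; mu = 2 gives A_2.

2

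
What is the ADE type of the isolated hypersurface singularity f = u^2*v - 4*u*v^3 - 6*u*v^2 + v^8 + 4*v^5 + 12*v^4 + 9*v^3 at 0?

The Hessian of f at 0 is [[0, 0], [0, 0]] with rank 0, so corank 2. A Groebner basis of the Jacobian ideal J(f) in C{u,v} is {u^4 - 27*u^3 + 189*u^2*v + 12*u^2 - 939*u*v^2/2 + 585*u*v/4 - 2187*v^2/4, u^3*v - 9*u^3/2 + 27*u^2*v + u^2 - 56*u*v^2 + 69*u*v/4 - 243*v^2/4, -u^3/2 + u^2*v^2 + 3*u^2*v/2, -u*v/2 + v^3 + 3*v^2/2}; counting standard monomials gives mu = 9. Corank 2; j^3 = v*(u - 3*v)^2 has shape L^2 M (L != M), so D-series; mu = 9 gives D_9.

D_{9}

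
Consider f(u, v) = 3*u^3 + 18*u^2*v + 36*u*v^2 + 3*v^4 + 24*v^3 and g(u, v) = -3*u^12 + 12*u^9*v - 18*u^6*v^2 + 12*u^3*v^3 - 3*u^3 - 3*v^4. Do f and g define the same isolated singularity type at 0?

Yes.

The Hessian of f at 0 is [[0, 0], [0, 0]] with rank 0, so corank 2. A Groebner basis of the Jacobian ideal J(f) in C{u,v} is {v^3, u^2 + 4*u*v + 4*v^2}; counting standard monomials gives mu = 6. Corank 2; j^3 = 3*(u + 2*v)^3 is a perfect cube, so E-series; the 4-jet and mu = 6 give E_6. The Hessian of g at 0 is [[0, 0], [0, 0]] with rank 0, so corank 2. A Groebner basis of the Jacobian ideal J(g) in C{u,v} is {v^3, u^2}; counting standard monomials gives mu = 6. Corank 2; j^3 = -3*u^3 is a perfect cube, so E-series; the 4-jet and mu = 6 give E_6. Both have type E_6, hence right-equivalent.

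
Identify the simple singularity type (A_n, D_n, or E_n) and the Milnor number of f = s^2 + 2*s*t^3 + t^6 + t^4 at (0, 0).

The Hessian of f at 0 has rank 1. Corank 1: A-series; mu = 3 gives A_3.

Type A_{3}, Milnor number mu = 3.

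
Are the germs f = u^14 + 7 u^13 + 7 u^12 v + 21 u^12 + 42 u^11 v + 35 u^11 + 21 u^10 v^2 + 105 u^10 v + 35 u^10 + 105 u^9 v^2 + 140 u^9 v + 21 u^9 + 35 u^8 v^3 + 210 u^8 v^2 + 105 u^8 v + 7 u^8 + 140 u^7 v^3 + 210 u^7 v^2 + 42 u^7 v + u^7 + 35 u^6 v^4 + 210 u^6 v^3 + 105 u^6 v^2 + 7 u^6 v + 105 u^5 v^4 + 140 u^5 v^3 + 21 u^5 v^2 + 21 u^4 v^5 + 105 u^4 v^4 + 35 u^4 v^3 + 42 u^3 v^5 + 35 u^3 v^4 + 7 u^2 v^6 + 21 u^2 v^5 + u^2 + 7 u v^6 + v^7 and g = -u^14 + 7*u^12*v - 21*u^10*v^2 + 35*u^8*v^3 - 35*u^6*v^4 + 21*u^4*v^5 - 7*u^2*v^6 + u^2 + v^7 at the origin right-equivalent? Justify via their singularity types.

The Hessian of f at 0 is [[2, 0], [0, 0]] with rank 1, so corank 1. A Groebner basis of the Jacobian ideal J(f) in C{u,v} is {v^6, u}; counting standard monomials gives mu = 6. Corank 1: A-series; mu = 6 gives A_6. The Hessian of g at 0 is [[2, 0], [0, 0]] with rank 1, so corank 1. A Groebner basis of the Jacobian ideal J(g) in C{u,v} is {v^6, u}; counting standard monomials gives mu = 6. Corank 1: A-series; mu = 6 gives A_6. Both have type A_6, hence right-equivalent.

Yes.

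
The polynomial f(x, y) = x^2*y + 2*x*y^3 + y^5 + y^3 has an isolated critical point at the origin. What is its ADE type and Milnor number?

Type D_4, Milnor number mu = 4.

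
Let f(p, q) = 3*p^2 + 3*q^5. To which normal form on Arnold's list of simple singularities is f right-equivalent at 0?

A_{4}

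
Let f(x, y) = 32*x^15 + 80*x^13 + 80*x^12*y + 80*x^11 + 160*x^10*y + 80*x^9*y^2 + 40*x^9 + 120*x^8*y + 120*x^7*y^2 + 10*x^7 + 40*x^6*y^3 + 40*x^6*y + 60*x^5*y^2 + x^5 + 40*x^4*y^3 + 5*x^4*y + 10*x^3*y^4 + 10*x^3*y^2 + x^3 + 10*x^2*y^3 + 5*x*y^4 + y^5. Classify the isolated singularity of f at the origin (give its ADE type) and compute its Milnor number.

Type E_8, Milnor number mu = 8.

The Hessian of f at 0 has rank 0. Corank 2; j^3 = x^3 is a perfect cube, so E-series; the 5-jet and mu = 8 give E_8.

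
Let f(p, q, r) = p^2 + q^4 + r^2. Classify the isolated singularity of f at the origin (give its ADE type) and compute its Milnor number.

The Hessian of f at 0 has rank 2. Corank 1: A-series; mu = 3 gives A_3.

Type A_3, Milnor number mu = 3.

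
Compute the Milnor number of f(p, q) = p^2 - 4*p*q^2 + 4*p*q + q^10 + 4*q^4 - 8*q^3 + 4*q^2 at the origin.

The Hessian of f at 0 has rank 1. Corank 1: A-series; mu = 9 gives A_9.

9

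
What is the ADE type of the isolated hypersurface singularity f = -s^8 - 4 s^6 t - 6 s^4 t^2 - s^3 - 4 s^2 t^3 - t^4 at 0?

E_{6}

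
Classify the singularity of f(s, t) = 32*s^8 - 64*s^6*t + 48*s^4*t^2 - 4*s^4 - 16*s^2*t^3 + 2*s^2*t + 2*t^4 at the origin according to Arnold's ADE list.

D_5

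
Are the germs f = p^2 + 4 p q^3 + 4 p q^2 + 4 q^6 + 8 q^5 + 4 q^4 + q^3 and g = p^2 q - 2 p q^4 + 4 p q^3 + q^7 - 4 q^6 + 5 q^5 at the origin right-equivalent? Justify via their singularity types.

No.

The Hessian of f at 0 is [[2, 0], [0, 0]] with rank 1, so corank 1. A Groebner basis of the Jacobian ideal J(f) in C{p,q} is {q^2, p}; counting standard monomials gives mu = 2. Corank 1: A-series; mu = 2 gives A_2. The Hessian of g at 0 is [[0, 0], [0, 0]] with rank 0, so corank 2. A Groebner basis of the Jacobian ideal J(g) in C{p,q} is {p^3, p^2*q, -2*p^2 + p*q^2, p^2/2 + p*q/2 + q^3}; counting standard monomials gives mu = 6. Corank 2; j^3 = p^2*q has shape L^2 M (L != M), so D-series; mu = 6 gives D_6. f is A_2 but g is D_6, hence not right-equivalent.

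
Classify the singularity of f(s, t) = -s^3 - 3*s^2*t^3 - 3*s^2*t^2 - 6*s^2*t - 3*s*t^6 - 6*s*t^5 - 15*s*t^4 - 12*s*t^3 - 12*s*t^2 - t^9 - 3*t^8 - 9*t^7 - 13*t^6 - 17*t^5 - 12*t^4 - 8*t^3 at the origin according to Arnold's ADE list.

E8

The Hessian of f at 0 is [[0, 0], [0, 0]] with rank 0, so corank 2. A Groebner basis of the Jacobian ideal J(f) in C{s,t} is {s^2/2 + s*t^3 + s*t^2 + 2*s*t + 2*t^3 + 2*t^2, t^4, s^3 + 6*s^2 + 24*s*t + 8*t^3 + 24*t^2, s^2*t - s^2 + 2*s*t^2 - 4*s*t - 4*t^2}; counting standard monomials gives mu = 8. Corank 2; j^3 = -(s + 2*t)^3 is a perfect cube, so E-series; the 5-jet and mu = 8 give E_8.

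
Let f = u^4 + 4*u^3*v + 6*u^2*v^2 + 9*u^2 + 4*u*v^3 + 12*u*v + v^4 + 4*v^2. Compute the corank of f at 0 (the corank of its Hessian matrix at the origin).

1

Hessian at 0 has rank 1.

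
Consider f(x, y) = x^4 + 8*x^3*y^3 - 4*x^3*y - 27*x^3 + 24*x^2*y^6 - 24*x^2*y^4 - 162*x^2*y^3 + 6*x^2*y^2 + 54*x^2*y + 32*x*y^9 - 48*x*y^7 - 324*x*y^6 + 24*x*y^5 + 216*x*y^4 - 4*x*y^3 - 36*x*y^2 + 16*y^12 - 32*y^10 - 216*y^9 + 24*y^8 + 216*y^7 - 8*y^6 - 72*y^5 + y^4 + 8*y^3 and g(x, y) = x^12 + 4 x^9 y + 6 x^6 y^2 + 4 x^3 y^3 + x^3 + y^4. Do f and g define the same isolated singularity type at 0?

Yes.

The Hessian of f at 0 has rank 0. Corank 2; j^3 = -(3*x - 2*y)^3 is a perfect cube, so E-series; the 4-jet and mu = 6 give E_6. The Hessian of g at 0 has rank 0. Corank 2; j^3 = x^3 is a perfect cube, so E-series; the 4-jet and mu = 6 give E_6. Both have type E_6, hence right-equivalent.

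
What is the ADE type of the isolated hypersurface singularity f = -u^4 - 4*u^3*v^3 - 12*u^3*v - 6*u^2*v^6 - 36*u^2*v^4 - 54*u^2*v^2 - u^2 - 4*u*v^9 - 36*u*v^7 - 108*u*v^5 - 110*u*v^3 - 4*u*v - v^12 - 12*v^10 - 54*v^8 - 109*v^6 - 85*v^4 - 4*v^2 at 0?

A3

The Hessian of f at 0 has rank 1. Corank 1: A-series; mu = 3 gives A_3.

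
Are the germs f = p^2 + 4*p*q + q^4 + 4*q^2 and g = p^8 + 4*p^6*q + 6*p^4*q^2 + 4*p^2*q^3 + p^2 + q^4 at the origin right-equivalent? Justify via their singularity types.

Yes.

The Hessian of f at 0 has rank 1. Corank 1: A-series; mu = 3 gives A_3. The Hessian of g at 0 has rank 1. Corank 1: A-series; mu = 3 gives A_3. Both have type A_3, hence right-equivalent.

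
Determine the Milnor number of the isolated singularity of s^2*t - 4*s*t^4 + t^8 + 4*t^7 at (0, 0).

The Hessian of f at 0 is [[0, 0], [0, 0]] with rank 0, so corank 2. A Groebner basis of the Jacobian ideal J(f) in C{s,t} is {s^2*t^2, -s^2*t - s^2/2 + s*t^3, -s*t/2 + t^4, s^3}; counting standard monomials gives mu = 9. Corank 2; j^3 = s^2*t has shape L^2 M (L != M), so D-series; mu = 9 gives D_9.

9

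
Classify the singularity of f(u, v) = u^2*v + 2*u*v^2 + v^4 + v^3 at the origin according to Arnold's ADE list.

The Hessian of f at 0 has rank 0. Corank 2; j^3 = v*(u + v)^2 has shape L^2 M (L != M), so D-series; mu = 5 gives D_5.

D_{5}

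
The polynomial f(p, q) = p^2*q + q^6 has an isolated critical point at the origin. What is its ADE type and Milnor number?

The Hessian of f at 0 has rank 0. Corank 2; j^3 = p^2*q has shape L^2 M (L != M), so D-series; mu = 7 gives D_7.

Type D7, Milnor number mu = 7.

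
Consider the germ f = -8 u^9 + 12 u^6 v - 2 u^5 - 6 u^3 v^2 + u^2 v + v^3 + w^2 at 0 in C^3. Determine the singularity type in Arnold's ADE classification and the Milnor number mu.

The Hessian of f at 0 has rank 1. Corank 2; j^3 = v*(u^2 + v^2) splits into three distinct lines over C (the quadratic factor has nonzero discriminant), so D_4.

Type D_{4}, Milnor number mu = 4.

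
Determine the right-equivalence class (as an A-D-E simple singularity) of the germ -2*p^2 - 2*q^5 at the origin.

A_4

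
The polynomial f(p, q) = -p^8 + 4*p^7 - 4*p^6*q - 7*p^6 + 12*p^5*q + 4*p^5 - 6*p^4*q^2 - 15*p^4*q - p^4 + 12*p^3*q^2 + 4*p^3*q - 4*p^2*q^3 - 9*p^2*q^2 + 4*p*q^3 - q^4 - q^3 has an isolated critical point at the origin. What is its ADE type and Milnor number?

The Hessian of f at 0 is [[0, 0], [0, 0]] with rank 0, so corank 2. A Groebner basis of the Jacobian ideal J(f) in C{p,q} is {p^3 + 3*q^2/2, p^2*q + q^2/2, p*q^2, q^3}; counting standard monomials gives mu = 6. Corank 2; j^3 = -q^3 is a perfect cube, so E-series; the 4-jet and mu = 6 give E_6.

Type E_{6}, Milnor number mu = 6.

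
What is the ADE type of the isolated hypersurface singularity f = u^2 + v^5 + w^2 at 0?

A_4

The Hessian of f at 0 has rank 2. Corank 1: A-series; mu = 4 gives A_4.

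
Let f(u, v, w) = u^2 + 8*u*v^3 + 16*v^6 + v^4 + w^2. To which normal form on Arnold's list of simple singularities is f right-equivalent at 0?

A_{3}

The Hessian of f at 0 is [[2, 0, 0], [0, 0, 0], [0, 0, 2]] with rank 2, so corank 1. A Groebner basis of the Jacobian ideal J(f) in C{u,v,w} is {v^3, u, w}; counting standard monomials gives mu = 3. Corank 1: A-series; mu = 3 gives A_3.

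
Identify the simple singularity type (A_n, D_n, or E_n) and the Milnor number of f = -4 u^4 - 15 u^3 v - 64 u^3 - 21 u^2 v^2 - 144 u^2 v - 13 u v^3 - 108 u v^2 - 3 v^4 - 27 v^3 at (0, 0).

Type E7, Milnor number mu = 7.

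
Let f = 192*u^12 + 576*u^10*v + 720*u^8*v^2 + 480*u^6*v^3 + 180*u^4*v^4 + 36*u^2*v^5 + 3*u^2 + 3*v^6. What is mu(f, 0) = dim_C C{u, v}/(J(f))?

5

The Hessian of f at 0 has rank 1. Corank 1: A-series; mu = 5 gives A_5.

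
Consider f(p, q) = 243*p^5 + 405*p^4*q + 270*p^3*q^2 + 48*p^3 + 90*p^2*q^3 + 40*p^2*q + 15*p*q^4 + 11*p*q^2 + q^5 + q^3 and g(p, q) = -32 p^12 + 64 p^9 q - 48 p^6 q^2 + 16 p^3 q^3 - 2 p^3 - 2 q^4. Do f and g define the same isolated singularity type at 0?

No.

The Hessian of f at 0 has rank 0. Corank 2; j^3 = (3*p + q)*(4*p + q)^2 has shape L^2 M (L != M), so D-series; mu = 6 gives D_6. The Hessian of g at 0 has rank 0. Corank 2; j^3 = -2*p^3 is a perfect cube, so E-series; the 4-jet and mu = 6 give E_6. f is D_6 but g is E_6, hence not right-equivalent.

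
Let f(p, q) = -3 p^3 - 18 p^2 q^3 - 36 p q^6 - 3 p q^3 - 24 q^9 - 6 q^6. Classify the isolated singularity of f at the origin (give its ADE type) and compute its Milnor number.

Type E7, Milnor number mu = 7.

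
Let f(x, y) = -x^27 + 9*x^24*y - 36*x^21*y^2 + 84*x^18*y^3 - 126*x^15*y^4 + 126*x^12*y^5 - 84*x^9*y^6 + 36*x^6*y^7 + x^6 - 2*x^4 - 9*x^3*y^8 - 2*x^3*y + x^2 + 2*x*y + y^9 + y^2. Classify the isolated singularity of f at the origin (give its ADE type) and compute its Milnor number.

Type A_{8}, Milnor number mu = 8.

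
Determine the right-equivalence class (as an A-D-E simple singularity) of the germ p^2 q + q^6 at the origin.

The Hessian of f at 0 has rank 0. Corank 2; j^3 = p^2*q has shape L^2 M (L != M), so D-series; mu = 7 gives D_7.

D_7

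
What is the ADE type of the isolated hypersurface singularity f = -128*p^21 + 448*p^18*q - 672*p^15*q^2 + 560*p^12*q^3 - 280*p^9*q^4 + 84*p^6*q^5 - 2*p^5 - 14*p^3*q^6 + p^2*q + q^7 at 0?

D_{8}

The Hessian of f at 0 has rank 0. Corank 2; j^3 = p^2*q has shape L^2 M (L != M), so D-series; mu = 8 gives D_8.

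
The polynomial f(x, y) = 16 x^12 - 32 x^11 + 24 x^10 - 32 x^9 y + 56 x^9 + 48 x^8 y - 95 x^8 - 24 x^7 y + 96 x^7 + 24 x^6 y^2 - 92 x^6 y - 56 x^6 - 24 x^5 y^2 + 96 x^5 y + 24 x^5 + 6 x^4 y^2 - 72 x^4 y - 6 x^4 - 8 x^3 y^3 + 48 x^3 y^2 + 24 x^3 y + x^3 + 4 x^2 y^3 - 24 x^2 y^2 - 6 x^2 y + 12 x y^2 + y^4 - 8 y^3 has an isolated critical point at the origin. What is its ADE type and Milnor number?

Type E6, Milnor number mu = 6.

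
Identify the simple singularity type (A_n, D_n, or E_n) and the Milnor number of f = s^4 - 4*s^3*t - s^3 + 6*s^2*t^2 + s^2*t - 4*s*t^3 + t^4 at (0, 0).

Type D_{5}, Milnor number mu = 5.

The Hessian of f at 0 has rank 0. Corank 2; j^3 = -s^2*(s - t) has shape L^2 M (L != M), so D-series; mu = 5 gives D_5.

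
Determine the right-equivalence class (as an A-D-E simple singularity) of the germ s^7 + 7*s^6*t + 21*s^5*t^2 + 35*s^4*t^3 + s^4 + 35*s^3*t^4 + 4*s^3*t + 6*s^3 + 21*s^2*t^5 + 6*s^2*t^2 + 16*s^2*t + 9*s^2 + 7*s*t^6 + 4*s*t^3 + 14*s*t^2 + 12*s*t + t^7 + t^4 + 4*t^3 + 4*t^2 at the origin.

The Hessian of f at 0 has rank 1. Corank 1: A-series; mu = 6 gives A_6.

A_6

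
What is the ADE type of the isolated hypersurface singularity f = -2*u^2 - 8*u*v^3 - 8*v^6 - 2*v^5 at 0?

A4

The Hessian of f at 0 is [[-4, 0], [0, 0]] with rank 1, so corank 1. A Groebner basis of the Jacobian ideal J(f) in C{u,v} is {u/2 + v^3, u^2, u*v}; counting standard monomials gives mu = 4. Corank 1: A-series; mu = 4 gives A_4.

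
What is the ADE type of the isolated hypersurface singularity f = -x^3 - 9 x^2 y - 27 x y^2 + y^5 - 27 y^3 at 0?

The Hessian of f at 0 has rank 0. Corank 2; j^3 = -(x + 3*y)^3 is a perfect cube, so E-series; the 5-jet and mu = 8 give E_8.

E_{8}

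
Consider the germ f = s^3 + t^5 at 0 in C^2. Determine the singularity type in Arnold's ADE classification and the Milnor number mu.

Type E_{8}, Milnor number mu = 8.

The Hessian of f at 0 is [[0, 0], [0, 0]] with rank 0, so corank 2. A Groebner basis of the Jacobian ideal J(f) in C{s,t} is {t^4, s^2}; counting standard monomials gives mu = 8. Corank 2; j^3 = s^3 is a perfect cube, so E-series; the 5-jet and mu = 8 give E_8.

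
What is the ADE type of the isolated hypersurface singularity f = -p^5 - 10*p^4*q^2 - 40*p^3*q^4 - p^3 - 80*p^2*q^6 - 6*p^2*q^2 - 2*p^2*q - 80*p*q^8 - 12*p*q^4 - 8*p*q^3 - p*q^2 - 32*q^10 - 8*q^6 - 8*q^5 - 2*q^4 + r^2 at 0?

D_{6}

The Hessian of f at 0 has rank 1. Corank 2; j^3 = -p*(p + q)^2 has shape L^2 M (L != M), so D-series; mu = 6 gives D_6.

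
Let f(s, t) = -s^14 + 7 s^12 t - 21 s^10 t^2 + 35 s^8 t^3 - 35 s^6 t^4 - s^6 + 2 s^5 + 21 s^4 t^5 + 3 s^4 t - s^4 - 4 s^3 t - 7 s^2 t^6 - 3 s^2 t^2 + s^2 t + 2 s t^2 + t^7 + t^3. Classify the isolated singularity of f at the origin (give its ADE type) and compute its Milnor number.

The Hessian of f at 0 is [[0, 0], [0, 0]] with rank 0, so corank 2. A Groebner basis of the Jacobian ideal J(f) in C{s,t} is {-s^2/6 + s*t^3 + 5*s*t^2/2 + s*t/3 + 11*t^3/6 + t^2/2, s^2/2 - 7*s*t^2/2 + t^4 - 5*t^3/2 - t^2/2, s^3 + s^2/6 + 7*s*t^2/2 + 11*s*t/3 + 7*t^3/6 + 7*t^2/2, s^2*t - s*t - t^2}; counting standard monomials gives mu = 8. Corank 2; j^3 = t*(s + t)^2 has shape L^2 M (L != M), so D-series; mu = 8 gives D_8.

Type D_8, Milnor number mu = 8.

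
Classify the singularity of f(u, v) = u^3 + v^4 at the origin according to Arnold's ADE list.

E_6

The Hessian of f at 0 has rank 0. Corank 2; j^3 = u^3 is a perfect cube, so E-series; the 4-jet and mu = 6 give E_6.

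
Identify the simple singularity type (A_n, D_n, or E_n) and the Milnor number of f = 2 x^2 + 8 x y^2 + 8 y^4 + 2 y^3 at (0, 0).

Type A_{2}, Milnor number mu = 2.

The Hessian of f at 0 has rank 1. Corank 1: A-series; mu = 2 gives A_2.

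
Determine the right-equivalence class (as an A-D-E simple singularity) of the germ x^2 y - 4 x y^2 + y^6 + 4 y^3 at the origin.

D_7

The Hessian of f at 0 has rank 0. Corank 2; j^3 = y*(x - 2*y)^2 has shape L^2 M (L != M), so D-series; mu = 7 gives D_7.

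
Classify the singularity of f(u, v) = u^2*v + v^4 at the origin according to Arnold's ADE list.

The Hessian of f at 0 is [[0, 0], [0, 0]] with rank 0, so corank 2. A Groebner basis of the Jacobian ideal J(f) in C{u,v} is {u^3, u^2/4 + v^3, u*v}; counting standard monomials gives mu = 5. Corank 2; j^3 = u^2*v has shape L^2 M (L != M), so D-series; mu = 5 gives D_5.

D_{5}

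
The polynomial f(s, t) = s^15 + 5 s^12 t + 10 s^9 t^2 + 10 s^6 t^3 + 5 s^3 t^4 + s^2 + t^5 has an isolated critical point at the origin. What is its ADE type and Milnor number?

Type A4, Milnor number mu = 4.

The Hessian of f at 0 has rank 1. Corank 1: A-series; mu = 4 gives A_4.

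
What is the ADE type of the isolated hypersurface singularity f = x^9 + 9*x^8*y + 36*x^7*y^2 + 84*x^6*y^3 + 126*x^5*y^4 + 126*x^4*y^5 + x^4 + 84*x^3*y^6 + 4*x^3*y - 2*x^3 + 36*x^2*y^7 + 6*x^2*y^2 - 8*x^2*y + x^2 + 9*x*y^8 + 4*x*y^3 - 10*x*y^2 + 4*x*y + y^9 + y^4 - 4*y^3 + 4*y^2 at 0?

A_{8}

The Hessian of f at 0 has rank 1. Corank 1: A-series; mu = 8 gives A_8.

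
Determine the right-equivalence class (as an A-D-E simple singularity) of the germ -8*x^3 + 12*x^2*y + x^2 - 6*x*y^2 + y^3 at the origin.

A_2

The Hessian of f at 0 is [[2, 0], [0, 0]] with rank 1, so corank 1. A Groebner basis of the Jacobian ideal J(f) in C{x,y} is {y^2, x}; counting standard monomials gives mu = 2. Corank 1: A-series; mu = 2 gives A_2.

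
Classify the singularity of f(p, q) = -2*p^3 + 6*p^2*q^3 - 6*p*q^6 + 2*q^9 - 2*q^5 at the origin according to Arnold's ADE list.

E_{8}

The Hessian of f at 0 has rank 0. Corank 2; j^3 = -2*p^3 is a perfect cube, so E-series; the 5-jet and mu = 8 give E_8.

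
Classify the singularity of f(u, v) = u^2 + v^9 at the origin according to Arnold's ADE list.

A8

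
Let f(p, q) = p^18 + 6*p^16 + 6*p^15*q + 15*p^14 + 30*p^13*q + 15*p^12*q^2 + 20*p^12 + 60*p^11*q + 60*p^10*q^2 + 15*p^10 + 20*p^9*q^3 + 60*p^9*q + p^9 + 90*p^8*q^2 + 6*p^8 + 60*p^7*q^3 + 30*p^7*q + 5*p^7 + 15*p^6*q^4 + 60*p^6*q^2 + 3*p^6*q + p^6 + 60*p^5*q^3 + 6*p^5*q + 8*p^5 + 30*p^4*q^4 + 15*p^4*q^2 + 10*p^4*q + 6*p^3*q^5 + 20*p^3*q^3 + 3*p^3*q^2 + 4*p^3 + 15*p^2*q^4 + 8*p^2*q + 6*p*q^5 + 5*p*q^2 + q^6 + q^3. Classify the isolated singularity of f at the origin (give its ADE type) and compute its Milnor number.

Type D_7, Milnor number mu = 7.

The Hessian of f at 0 has rank 0. Corank 2; j^3 = (p + q)*(2*p + q)^2 has shape L^2 M (L != M), so D-series; mu = 7 gives D_7.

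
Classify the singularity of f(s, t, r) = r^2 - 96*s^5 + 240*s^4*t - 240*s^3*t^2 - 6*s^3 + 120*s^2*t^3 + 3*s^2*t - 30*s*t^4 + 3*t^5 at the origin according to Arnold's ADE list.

D6

The Hessian of f at 0 is [[0, 0, 0], [0, 0, 0], [0, 0, 2]] with rank 1, so corank 2. A Groebner basis of the Jacobian ideal J(f) in C{s,t,r} is {s*t/10 + t^4, s*t^2, s^2 - s*t/2, r}; counting standard monomials gives mu = 6. Corank 2; j^3 = -3*s^2*(2*s - t) has shape L^2 M (L != M), so D-series; mu = 6 gives D_6.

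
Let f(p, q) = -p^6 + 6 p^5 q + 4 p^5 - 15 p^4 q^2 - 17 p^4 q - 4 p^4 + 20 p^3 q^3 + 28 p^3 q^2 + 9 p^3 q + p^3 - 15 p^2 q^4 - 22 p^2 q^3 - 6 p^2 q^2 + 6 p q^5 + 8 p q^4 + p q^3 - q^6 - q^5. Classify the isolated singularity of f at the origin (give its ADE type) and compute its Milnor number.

Type E_{7}, Milnor number mu = 7.

The Hessian of f at 0 has rank 0. Corank 2; j^3 = p^3 is a perfect cube, so E-series; the 4-jet and mu = 7 give E_7.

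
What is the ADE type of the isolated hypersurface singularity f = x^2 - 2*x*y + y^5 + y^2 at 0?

The Hessian of f at 0 has rank 1. Corank 1: A-series; mu = 4 gives A_4.

A4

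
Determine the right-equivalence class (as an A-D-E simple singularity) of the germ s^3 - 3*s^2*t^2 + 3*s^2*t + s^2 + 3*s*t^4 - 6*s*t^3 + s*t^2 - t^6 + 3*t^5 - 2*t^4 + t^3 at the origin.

The Hessian of f at 0 has rank 1. Corank 1: A-series; mu = 2 gives A_2.

A2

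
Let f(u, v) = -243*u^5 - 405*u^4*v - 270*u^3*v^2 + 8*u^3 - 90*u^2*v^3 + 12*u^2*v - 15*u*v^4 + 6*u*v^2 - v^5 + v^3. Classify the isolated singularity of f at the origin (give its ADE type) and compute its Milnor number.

Type E_8, Milnor number mu = 8.

The Hessian of f at 0 is [[0, 0], [0, 0]] with rank 0, so corank 2. A Groebner basis of the Jacobian ideal J(f) in C{u,v} is {v^5, u*v^3 + 11*v^4/24, u^2 + u*v + v^2/4}; counting standard monomials gives mu = 8. Corank 2; j^3 = (2*u + v)^3 is a perfect cube, so E-series; the 5-jet and mu = 8 give E_8.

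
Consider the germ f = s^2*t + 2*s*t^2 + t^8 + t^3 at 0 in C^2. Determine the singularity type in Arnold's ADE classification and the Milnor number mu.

The Hessian of f at 0 is [[0, 0], [0, 0]] with rank 0, so corank 2. A Groebner basis of the Jacobian ideal J(f) in C{s,t} is {s^2/8 + t^7 - t^2/8, s^3 + t^3, s*t + t^2}; counting standard monomials gives mu = 9. Corank 2; j^3 = t*(s + t)^2 has shape L^2 M (L != M), so D-series; mu = 9 gives D_9.

Type D9, Milnor number mu = 9.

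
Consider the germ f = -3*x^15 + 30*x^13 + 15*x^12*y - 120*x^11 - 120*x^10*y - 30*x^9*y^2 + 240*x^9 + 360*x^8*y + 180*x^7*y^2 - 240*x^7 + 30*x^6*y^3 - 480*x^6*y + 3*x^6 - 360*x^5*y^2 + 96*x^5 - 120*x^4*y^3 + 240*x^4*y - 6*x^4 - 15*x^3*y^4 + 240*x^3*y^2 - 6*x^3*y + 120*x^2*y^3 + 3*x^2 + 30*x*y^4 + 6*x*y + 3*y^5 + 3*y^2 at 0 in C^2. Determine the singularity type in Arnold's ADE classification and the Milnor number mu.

The Hessian of f at 0 is [[6, 6], [6, 6]] with rank 1, so corank 1. A Groebner basis of the Jacobian ideal J(f) in C{x,y} is {x + y^3 + y, x^2 - y^2, x*y + y^2}; counting standard monomials gives mu = 4. Corank 1: A-series; mu = 4 gives A_4.

Type A_{4}, Milnor number mu = 4.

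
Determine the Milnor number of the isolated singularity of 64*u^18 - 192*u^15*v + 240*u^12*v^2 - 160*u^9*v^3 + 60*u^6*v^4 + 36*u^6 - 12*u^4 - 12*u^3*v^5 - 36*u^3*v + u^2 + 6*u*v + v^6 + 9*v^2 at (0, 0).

5

The Hessian of f at 0 has rank 1. Corank 1: A-series; mu = 5 gives A_5.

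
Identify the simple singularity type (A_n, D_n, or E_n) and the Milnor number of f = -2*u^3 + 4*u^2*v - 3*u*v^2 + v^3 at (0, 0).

Type D_4, Milnor number mu = 4.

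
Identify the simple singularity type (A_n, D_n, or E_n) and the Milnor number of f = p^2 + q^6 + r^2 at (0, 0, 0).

Type A_5, Milnor number mu = 5.

The Hessian of f at 0 has rank 2. Corank 1: A-series; mu = 5 gives A_5.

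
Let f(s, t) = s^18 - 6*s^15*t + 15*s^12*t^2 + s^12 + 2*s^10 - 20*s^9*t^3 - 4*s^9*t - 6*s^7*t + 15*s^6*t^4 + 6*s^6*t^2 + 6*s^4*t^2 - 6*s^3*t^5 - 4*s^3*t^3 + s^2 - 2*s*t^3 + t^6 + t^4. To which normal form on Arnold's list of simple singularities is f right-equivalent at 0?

A3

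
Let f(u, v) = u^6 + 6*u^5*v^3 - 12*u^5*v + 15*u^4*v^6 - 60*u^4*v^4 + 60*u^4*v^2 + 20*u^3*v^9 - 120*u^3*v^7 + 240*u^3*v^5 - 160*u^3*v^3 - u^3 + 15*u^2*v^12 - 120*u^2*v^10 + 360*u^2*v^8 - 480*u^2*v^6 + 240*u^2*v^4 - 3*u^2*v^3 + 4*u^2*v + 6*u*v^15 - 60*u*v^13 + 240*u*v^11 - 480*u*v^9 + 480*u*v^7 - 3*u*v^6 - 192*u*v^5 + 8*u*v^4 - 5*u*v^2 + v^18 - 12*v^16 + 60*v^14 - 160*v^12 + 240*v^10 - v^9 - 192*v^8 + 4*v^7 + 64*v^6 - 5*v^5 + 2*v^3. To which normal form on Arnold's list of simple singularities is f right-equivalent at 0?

D_{7}

The Hessian of f at 0 is [[0, 0], [0, 0]] with rank 0, so corank 2. A Groebner basis of the Jacobian ideal J(f) in C{u,v} is {-u^2 + 3*u*v + v^4 - 2*v^2, u^3 - u^2/2 + u*v - v^3 - v^2/2, u^2*v - u^2/3 + 2*u*v/3 - v^3 - v^2/3, -u^2/6 + u*v^2 + u*v/3 - v^3 - v^2/6}; counting standard monomials gives mu = 7. Corank 2; j^3 = -(u - 2*v)*(u - v)^2 has shape L^2 M (L != M), so D-series; mu = 7 gives D_7.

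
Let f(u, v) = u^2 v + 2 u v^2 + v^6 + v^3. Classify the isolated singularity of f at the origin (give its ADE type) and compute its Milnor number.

The Hessian of f at 0 is [[0, 0], [0, 0]] with rank 0, so corank 2. A Groebner basis of the Jacobian ideal J(f) in C{u,v} is {u^2/6 + v^5 - v^2/6, u^3 + v^3, u*v + v^2}; counting standard monomials gives mu = 7. Corank 2; j^3 = v*(u + v)^2 has shape L^2 M (L != M), so D-series; mu = 7 gives D_7.

Type D_7, Milnor number mu = 7.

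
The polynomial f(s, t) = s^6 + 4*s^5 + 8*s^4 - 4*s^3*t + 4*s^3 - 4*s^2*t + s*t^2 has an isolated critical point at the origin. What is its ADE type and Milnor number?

Type D_{7}, Milnor number mu = 7.

The Hessian of f at 0 has rank 0. Corank 2; j^3 = s*(2*s - t)^2 has shape L^2 M (L != M), so D-series; mu = 7 gives D_7.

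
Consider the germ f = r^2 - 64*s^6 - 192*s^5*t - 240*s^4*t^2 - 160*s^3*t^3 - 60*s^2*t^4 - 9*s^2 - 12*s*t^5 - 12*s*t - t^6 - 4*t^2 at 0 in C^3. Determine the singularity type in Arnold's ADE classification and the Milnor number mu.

Type A_5, Milnor number mu = 5.

The Hessian of f at 0 has rank 2. Corank 1: A-series; mu = 5 gives A_5.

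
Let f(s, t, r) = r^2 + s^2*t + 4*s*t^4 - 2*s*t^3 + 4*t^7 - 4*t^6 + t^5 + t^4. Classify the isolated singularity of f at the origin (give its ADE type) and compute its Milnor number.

Type D_{5}, Milnor number mu = 5.

The Hessian of f at 0 is [[0, 0, 0], [0, 0, 0], [0, 0, 2]] with rank 1, so corank 2. A Groebner basis of the Jacobian ideal J(f) in C{s,t,r} is {s*t^2, -s*t + t^3, s^2 + 4*s*t, r}; counting standard monomials gives mu = 5. Corank 2; j^3 = s^2*t has shape L^2 M (L != M), so D-series; mu = 5 gives D_5.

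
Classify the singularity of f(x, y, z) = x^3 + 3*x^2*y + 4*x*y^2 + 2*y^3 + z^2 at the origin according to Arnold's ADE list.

D_{4}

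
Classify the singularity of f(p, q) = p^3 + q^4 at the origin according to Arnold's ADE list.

The Hessian of f at 0 has rank 0. Corank 2; j^3 = p^3 is a perfect cube, so E-series; the 4-jet and mu = 6 give E_6.

E_{6}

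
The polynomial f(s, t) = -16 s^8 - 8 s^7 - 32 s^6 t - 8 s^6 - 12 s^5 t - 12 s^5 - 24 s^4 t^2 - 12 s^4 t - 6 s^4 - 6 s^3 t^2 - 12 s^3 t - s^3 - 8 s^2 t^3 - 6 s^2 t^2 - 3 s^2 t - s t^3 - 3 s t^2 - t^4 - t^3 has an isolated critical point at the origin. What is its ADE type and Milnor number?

The Hessian of f at 0 is [[0, 0], [0, 0]] with rank 0, so corank 2. A Groebner basis of the Jacobian ideal J(f) in C{s,t} is {3*s^2/2 + 3*s*t + t^4 + t^3/2 + 3*t^2/2, s^3 - 15*s^2/2 - 15*s*t - 3*t^3/2 - 15*t^2/2, s^2*t + 11*s^2/2 + 11*s*t + 5*t^3/6 + 11*t^2/2, -3*s^2 + s*t^2 - 6*s*t - 3*t^2}; counting standard monomials gives mu = 7. Corank 2; j^3 = -(s + t)^3 is a perfect cube, so E-series; the 4-jet and mu = 7 give E_7.

Type E7, Milnor number mu = 7.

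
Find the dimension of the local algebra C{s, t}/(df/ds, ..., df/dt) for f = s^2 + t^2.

1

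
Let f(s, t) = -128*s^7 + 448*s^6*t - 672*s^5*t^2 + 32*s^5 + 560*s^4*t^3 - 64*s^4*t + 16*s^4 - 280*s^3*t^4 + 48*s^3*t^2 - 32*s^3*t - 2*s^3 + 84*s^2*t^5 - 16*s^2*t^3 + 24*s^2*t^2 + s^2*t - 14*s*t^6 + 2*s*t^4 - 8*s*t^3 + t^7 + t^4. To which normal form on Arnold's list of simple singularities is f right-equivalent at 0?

The Hessian of f at 0 is [[0, 0], [0, 0]] with rank 0, so corank 2. A Groebner basis of the Jacobian ideal J(f) in C{s,t} is {s*t^2, s*t/8 + t^3, s^2 - s*t/2}; counting standard monomials gives mu = 5. Corank 2; j^3 = -s^2*(2*s - t) has shape L^2 M (L != M), so D-series; mu = 5 gives D_5.

D_5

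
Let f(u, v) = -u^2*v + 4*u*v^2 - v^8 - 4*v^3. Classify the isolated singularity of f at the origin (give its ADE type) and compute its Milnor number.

Type D_{9}, Milnor number mu = 9.

The Hessian of f at 0 has rank 0. Corank 2; j^3 = -v*(u - 2*v)^2 has shape L^2 M (L != M), so D-series; mu = 9 gives D_9.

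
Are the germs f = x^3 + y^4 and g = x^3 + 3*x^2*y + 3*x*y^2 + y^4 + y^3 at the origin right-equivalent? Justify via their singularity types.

Yes.

The Hessian of f at 0 is [[0, 0], [0, 0]] with rank 0, so corank 2. A Groebner basis of the Jacobian ideal J(f) in C{x,y} is {y^3, x^2}; counting standard monomials gives mu = 6. Corank 2; j^3 = x^3 is a perfect cube, so E-series; the 4-jet and mu = 6 give E_6. The Hessian of g at 0 is [[0, 0], [0, 0]] with rank 0, so corank 2. A Groebner basis of the Jacobian ideal J(g) in C{x,y} is {y^3, x^2 + 2*x*y + y^2}; counting standard monomials gives mu = 6. Corank 2; j^3 = (x + y)^3 is a perfect cube, so E-series; the 4-jet and mu = 6 give E_6. Both have type E_6, hence right-equivalent.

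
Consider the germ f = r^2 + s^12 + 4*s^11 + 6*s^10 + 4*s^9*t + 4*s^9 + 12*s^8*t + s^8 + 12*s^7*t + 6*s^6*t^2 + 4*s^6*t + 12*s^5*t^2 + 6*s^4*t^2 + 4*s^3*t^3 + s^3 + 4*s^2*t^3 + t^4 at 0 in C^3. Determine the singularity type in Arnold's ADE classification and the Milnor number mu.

Type E6, Milnor number mu = 6.

The Hessian of f at 0 is [[0, 0, 0], [0, 0, 0], [0, 0, 2]] with rank 1, so corank 2. A Groebner basis of the Jacobian ideal J(f) in C{s,t,r} is {t^3, s^2, r}; counting standard monomials gives mu = 6. Corank 2; j^3 = s^3 is a perfect cube, so E-series; the 4-jet and mu = 6 give E_6.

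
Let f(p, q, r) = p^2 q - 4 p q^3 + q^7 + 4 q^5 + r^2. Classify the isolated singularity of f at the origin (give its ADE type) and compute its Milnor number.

The Hessian of f at 0 is [[0, 0, 0], [0, 0, 0], [0, 0, 2]] with rank 1, so corank 2. A Groebner basis of the Jacobian ideal J(f) in C{p,q,r} is {p^2*q^2 + 4*p^2/7 - 8*p*q^2/7, p^3 + 8*p^2/7 - 16*p*q^2/7, -p*q/2 + q^3, r}; counting standard monomials gives mu = 8. Corank 2; j^3 = p^2*q has shape L^2 M (L != M), so D-series; mu = 8 gives D_8.

Type D8, Milnor number mu = 8.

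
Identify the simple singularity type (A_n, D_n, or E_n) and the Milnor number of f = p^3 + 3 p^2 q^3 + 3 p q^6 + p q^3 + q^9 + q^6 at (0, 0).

The Hessian of f at 0 has rank 0. Corank 2; j^3 = p^3 is a perfect cube, so E-series; the 4-jet and mu = 7 give E_7.

Type E_7, Milnor number mu = 7.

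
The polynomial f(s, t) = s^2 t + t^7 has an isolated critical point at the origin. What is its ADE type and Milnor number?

Type D_8, Milnor number mu = 8.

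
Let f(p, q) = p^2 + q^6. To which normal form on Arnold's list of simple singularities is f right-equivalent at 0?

A5

The Hessian of f at 0 is [[2, 0], [0, 0]] with rank 1, so corank 1. A Groebner basis of the Jacobian ideal J(f) in C{p,q} is {q^5, p}; counting standard monomials gives mu = 5. Corank 1: A-series; mu = 5 gives A_5.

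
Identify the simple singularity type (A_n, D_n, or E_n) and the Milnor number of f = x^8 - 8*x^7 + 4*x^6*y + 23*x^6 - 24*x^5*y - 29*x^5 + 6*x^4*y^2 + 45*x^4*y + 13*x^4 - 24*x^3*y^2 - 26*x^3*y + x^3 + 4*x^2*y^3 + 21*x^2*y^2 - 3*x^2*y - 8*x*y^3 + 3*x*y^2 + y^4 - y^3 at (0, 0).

Type E6, Milnor number mu = 6.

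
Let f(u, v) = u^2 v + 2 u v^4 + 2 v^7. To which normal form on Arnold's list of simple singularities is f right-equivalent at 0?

The Hessian of f at 0 has rank 0. Corank 2; j^3 = u^2*v has shape L^2 M (L != M), so D-series; mu = 8 gives D_8.

D8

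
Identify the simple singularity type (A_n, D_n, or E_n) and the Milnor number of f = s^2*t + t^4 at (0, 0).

Type D5, Milnor number mu = 5.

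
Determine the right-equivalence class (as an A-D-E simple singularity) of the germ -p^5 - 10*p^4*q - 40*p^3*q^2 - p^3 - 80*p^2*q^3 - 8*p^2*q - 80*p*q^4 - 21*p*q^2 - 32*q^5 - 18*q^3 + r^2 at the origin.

D_6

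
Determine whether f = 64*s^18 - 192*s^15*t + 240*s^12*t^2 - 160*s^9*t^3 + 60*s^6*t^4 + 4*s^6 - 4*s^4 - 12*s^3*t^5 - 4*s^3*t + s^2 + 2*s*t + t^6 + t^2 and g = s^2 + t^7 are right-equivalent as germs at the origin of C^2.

No.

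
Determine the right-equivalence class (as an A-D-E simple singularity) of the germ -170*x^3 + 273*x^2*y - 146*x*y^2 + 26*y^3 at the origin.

D_{4}

The Hessian of f at 0 is [[0, 0], [0, 0]] with rank 0, so corank 2. A Groebner basis of the Jacobian ideal J(f) in C{x,y} is {y^3, x^2 - 22*y^2/69, x*y - 13*y^2/23}; counting standard monomials gives mu = 4. Corank 2; j^3 = -(2*x - y)*(85*x^2 - 94*x*y + 26*y^2) splits into three distinct lines over C (the quadratic factor has nonzero discriminant), so D_4.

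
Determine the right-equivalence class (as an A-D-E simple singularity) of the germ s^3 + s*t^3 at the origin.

E_{7}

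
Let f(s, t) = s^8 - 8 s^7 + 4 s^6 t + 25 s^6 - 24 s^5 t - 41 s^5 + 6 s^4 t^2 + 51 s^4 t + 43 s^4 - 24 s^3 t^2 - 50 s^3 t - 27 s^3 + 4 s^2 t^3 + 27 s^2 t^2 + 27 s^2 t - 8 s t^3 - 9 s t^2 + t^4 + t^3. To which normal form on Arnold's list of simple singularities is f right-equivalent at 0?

The Hessian of f at 0 has rank 0. Corank 2; j^3 = -(3*s - t)^3 is a perfect cube, so E-series; the 4-jet and mu = 6 give E_6.

E_{6}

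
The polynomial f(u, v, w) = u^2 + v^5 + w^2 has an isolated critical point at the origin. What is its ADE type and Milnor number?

Type A4, Milnor number mu = 4.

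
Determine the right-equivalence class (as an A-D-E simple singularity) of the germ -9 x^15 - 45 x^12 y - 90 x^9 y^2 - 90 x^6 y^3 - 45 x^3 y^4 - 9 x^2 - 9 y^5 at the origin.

A_{4}

The Hessian of f at 0 has rank 1. Corank 1: A-series; mu = 4 gives A_4.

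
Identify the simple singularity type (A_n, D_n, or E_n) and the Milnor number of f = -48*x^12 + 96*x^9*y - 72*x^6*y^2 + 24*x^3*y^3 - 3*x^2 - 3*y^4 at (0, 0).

The Hessian of f at 0 is [[-6, 0], [0, 0]] with rank 1, so corank 1. A Groebner basis of the Jacobian ideal J(f) in C{x,y} is {y^3, x}; counting standard monomials gives mu = 3. Corank 1: A-series; mu = 3 gives A_3.

Type A_3, Milnor number mu = 3.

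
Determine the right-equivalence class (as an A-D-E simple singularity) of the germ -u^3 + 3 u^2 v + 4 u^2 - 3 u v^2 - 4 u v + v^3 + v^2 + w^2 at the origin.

A2

The Hessian of f at 0 is [[8, -4, 0], [-4, 2, 0], [0, 0, 2]] with rank 2, so corank 1. A Groebner basis of the Jacobian ideal J(f) in C{u,v,w} is {v^2, u - v/2, w}; counting standard monomials gives mu = 2. Corank 1: A-series; mu = 2 gives A_2.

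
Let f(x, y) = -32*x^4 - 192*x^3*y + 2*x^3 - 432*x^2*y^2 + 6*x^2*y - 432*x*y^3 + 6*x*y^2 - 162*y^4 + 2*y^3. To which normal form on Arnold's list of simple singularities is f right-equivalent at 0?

E_6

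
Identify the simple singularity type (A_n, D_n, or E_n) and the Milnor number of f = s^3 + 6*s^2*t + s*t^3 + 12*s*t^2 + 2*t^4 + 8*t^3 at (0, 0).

The Hessian of f at 0 has rank 0. Corank 2; j^3 = (s + 2*t)^3 is a perfect cube, so E-series; the 4-jet and mu = 7 give E_7.

Type E_{7}, Milnor number mu = 7.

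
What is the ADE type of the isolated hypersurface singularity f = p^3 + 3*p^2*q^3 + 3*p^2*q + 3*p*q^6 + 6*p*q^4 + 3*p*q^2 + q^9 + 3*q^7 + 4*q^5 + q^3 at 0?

The Hessian of f at 0 is [[0, 0], [0, 0]] with rank 0, so corank 2. A Groebner basis of the Jacobian ideal J(f) in C{p,q} is {p^2/2 + p*q^3 + p*q + q^2/2, q^4, p^3 - 3*p*q^2 - 2*q^3, p^2*q + 2*p*q^2 + q^3}; counting standard monomials gives mu = 8. Corank 2; j^3 = (p + q)^3 is a perfect cube, so E-series; the 5-jet and mu = 8 give E_8.

E8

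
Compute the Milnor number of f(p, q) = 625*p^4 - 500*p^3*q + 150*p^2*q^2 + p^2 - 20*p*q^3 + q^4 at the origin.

The Hessian of f at 0 has rank 1. Corank 1: A-series; mu = 3 gives A_3.

3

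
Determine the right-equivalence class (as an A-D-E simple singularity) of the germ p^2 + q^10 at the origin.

A_{9}

The Hessian of f at 0 has rank 1. Corank 1: A-series; mu = 9 gives A_9.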